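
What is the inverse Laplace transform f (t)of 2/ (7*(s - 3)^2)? 2*t*exp (3*t)/7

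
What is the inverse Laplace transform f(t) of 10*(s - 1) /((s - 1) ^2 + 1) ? 10*exp(t)*cos(t) 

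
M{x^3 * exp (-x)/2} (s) gamma (s + 3)/2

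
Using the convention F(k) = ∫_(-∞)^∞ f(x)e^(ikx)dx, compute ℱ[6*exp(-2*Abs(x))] 24/(k^2 + 4)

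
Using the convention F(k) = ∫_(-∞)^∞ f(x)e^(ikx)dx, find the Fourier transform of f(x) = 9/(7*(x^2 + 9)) 3*pi*exp(-3*Abs(k))/7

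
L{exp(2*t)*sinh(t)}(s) 1/((s - 2)^2 - 1)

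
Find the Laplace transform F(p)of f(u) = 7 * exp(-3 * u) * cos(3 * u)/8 7 * (p+3)/(8 * ((p+3)^2+9))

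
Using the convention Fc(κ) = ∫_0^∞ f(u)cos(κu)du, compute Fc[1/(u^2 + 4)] pi * exp(-2 * κ)/4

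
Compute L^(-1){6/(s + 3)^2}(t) 6*t*exp(-3*t)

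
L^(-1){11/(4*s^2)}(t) 11*t/4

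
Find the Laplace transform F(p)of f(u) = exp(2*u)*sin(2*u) 2/((p - 2)^2+4)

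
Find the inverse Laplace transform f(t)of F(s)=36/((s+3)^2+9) 12*exp(-3*t)*sin(3*t)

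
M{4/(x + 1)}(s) 4*pi*csc(pi*s)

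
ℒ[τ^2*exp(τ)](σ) 2/(σ - 1)^3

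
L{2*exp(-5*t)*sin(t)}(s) 2/((s + 5)^2 + 1)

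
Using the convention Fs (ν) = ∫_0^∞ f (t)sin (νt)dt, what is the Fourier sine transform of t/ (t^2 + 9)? pi*exp (-3*ν)/2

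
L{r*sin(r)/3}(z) 2*z/(3*(z^2 + 1)^2)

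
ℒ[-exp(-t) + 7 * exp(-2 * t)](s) 7/(s + 2) - 1/(s + 1)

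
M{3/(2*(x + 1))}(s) 3*pi*csc(pi*s)/2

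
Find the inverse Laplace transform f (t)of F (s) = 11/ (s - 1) 11*exp (t)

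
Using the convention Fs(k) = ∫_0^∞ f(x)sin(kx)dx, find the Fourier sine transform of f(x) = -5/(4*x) -5*pi/8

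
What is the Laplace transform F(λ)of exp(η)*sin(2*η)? 2/((λ - 1)^2+4)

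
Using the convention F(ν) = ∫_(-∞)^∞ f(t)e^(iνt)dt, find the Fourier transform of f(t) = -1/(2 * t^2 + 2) -pi * exp(-Abs(ν))/2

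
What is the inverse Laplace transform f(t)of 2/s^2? 2 * t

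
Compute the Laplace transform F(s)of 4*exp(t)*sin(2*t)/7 8/(7*((s - 1)^2 + 4))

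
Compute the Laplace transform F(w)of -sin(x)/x -atan(1/w)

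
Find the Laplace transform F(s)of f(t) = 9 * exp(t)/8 9/(8 * (s - 1))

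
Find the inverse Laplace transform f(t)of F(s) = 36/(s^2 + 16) 9*sin(4*t)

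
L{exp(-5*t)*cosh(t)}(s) (s + 5)/((s + 5)^2 - 1)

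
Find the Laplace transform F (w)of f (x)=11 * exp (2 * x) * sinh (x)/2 11/ (2 * ( (w - 2)^2 - 1))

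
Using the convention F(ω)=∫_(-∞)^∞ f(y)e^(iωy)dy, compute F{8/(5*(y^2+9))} 8*pi*exp(-3*Abs(ω))/15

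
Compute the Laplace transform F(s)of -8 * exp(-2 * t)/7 -8/(7 * s+14)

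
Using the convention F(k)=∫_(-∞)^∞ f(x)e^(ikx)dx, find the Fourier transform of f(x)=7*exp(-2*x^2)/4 7*sqrt(2)*sqrt(pi)*exp(-k^2/8)/8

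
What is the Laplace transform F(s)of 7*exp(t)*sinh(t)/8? 7/(8*s*(s - 2))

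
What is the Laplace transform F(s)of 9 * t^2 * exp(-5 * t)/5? 18/(5 * (s+5)^3)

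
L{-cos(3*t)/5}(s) -s/(5*s^2+45)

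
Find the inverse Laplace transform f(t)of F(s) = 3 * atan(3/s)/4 3 * sin(3 * t)/(4 * t)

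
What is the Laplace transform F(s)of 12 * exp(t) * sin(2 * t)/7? 24/(7 * ((s - 1)^2 + 4))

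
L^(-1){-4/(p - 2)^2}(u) -4 * u * exp(2 * u)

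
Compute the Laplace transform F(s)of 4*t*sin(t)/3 8*s/(3*(s^2 + 1)^2)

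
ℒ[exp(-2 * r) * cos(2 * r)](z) (z + 2)/((z + 2)^2 + 4)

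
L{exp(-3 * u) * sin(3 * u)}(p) 3/((p + 3)^2 + 9)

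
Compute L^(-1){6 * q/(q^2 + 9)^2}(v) v * sin(3 * v)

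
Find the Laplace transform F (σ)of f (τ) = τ σ^ (-2)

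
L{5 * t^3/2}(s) 15/s^4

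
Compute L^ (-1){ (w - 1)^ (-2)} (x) x * exp (x)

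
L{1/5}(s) 1/(5*s)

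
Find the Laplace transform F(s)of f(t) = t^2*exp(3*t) 2/(s - 3)^3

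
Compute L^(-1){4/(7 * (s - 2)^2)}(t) 4 * t * exp(2 * t)/7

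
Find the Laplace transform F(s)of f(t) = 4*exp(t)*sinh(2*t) 8/((s - 1)^2-4)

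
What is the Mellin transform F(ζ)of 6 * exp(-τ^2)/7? 3 * gamma(ζ/2)/7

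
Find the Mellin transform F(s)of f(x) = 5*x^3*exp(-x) 5*gamma(s + 3)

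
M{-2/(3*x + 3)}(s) -2*pi*csc(pi*s)/3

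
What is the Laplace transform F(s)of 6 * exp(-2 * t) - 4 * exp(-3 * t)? 6/(s + 2) - 4/(s + 3)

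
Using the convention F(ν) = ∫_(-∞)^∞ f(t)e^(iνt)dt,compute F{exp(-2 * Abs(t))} 4/(ν^2+4)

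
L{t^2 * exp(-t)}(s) 2/(s + 1)^3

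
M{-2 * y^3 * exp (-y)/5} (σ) -2 * gamma (σ + 3)/5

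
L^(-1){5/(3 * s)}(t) 5/3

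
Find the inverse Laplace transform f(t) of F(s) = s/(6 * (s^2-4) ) cosh(2 * t) /6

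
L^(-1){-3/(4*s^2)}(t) -3*t/4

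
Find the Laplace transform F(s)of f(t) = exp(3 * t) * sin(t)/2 1/(2 * ((s - 3)^2 + 1))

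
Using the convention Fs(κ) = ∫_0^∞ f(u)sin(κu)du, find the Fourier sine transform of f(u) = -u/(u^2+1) -pi*exp(-κ)/2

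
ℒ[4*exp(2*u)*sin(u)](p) 4/((p - 2)^2 + 1)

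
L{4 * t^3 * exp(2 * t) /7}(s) 24/(7 * (s - 2) ^4) 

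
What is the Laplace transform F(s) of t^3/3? 2/s^4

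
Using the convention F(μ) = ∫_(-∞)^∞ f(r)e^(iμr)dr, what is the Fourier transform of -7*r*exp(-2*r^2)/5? -7*sqrt(2)*I*sqrt(pi)*μ*exp(-μ^2/8)/40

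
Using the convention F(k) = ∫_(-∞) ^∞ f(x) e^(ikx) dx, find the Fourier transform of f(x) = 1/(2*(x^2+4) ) pi*exp(-2*Abs(k) ) /4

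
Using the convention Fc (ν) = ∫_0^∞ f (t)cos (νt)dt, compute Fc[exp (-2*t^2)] sqrt (2)*sqrt (pi)*exp (-ν^2/8)/4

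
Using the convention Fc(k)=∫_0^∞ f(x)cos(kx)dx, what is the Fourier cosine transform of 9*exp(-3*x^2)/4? 3*sqrt(3)*sqrt(pi)*exp(-k^2/12)/8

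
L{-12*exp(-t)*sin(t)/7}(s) -12/(7*(s + 1)^2 + 7)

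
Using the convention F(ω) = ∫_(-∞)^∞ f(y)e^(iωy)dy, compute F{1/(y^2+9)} pi * exp(-3 * Abs(ω))/3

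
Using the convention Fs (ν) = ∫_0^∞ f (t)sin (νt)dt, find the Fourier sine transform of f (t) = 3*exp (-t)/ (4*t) 3*atan (ν)/4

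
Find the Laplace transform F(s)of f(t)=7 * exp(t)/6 7/(6 * (s - 1))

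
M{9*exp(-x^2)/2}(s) 9*gamma(s/2)/4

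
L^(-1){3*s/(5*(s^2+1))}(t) 3*cos(t)/5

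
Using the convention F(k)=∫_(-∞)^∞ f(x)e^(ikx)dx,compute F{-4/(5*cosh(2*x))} -2*pi/(5*cosh(pi*k/4))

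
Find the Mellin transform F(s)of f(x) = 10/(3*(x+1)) 10*pi*csc(pi*s)/3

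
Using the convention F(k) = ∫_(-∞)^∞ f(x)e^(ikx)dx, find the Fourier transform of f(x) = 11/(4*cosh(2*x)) 11*pi/(8*cosh(pi*k/4))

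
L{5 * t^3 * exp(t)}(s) 30/(s - 1)^4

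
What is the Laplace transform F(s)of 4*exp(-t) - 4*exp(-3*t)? 4/(s + 1) - 4/(s + 3)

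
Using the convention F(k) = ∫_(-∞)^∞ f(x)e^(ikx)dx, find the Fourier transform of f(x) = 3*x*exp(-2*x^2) 3*sqrt(2)*I*sqrt(pi)*k*exp(-k^2/8)/8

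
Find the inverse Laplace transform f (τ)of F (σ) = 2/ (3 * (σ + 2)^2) 2 * τ * exp (-2 * τ)/3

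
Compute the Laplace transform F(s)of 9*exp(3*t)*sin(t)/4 9/(4*((s - 3)^2+1))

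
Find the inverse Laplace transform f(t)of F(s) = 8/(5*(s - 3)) 8*exp(3*t)/5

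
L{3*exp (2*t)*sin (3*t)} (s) 9/ ( (s - 2)^2 + 9)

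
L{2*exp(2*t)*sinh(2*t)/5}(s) 4/(5*s*(s - 4))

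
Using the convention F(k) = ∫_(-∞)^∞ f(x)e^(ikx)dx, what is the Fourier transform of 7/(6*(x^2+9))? 7*pi*exp(-3*Abs(k))/18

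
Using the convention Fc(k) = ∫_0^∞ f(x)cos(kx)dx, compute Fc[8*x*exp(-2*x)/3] 8*(4 - k^2)/(3*(k^2 + 4)^2)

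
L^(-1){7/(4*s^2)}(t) 7*t/4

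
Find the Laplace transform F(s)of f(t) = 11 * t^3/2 33/s^4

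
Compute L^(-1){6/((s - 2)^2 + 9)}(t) 2 * exp(2 * t) * sin(3 * t)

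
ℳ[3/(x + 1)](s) 3*pi*csc(pi*s)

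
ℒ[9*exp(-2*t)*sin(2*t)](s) 18/((s+2)^2+4)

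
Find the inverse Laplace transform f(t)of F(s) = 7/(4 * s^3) 7 * t^2/8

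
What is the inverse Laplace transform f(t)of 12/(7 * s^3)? 6 * t^2/7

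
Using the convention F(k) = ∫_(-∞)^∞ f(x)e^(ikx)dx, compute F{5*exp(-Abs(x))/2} 5/(k^2+1)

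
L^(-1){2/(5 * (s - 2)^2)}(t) 2 * t * exp(2 * t)/5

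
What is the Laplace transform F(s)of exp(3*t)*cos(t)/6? (s - 3)/(6*((s - 3)^2+1))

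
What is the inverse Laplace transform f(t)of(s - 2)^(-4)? t^3*exp(2*t)/6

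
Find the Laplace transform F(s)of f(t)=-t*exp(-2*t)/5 -1/(5*(s + 2)^2)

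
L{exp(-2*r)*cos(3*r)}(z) (z + 2)/((z + 2)^2 + 9)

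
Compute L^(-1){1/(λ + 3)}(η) exp(-3*η)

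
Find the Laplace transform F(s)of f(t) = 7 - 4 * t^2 7/s - 8/s^3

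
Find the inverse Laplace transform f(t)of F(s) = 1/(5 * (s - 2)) exp(2 * t)/5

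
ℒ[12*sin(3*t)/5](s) 36/(5*(s^2 + 9))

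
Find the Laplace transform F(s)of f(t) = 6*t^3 36/s^4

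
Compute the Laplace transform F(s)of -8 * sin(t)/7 -8/(7 * s^2+7)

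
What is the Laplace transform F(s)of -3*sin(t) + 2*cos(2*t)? 2*s/(s^2 + 4) - 3/(s^2 + 1)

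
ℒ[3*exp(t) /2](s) 3/(2*(s - 1) ) 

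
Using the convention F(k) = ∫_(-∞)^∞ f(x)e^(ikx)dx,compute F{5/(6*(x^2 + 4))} 5*pi*exp(-2*Abs(k))/12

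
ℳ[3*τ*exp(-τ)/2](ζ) 3*gamma(ζ + 1)/2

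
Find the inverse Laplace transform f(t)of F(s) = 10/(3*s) 10/3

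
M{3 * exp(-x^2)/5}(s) 3 * gamma(s/2)/10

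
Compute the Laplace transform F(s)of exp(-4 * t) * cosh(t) (s + 4)/((s + 4)^2 - 1)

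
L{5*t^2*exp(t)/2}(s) 5/(s - 1)^3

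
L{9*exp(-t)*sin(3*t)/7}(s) 27/(7*((s+1)^2+9))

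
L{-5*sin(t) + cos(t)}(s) s/(s^2 + 1) - 5/(s^2 + 1)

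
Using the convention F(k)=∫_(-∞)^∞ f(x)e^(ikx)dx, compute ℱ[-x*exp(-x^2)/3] -I*sqrt(pi)*k*exp(-k^2/4)/6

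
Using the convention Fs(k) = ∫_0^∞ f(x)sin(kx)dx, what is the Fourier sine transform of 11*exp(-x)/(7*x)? 11*atan(k)/7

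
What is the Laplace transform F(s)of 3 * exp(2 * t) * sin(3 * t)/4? 9/(4 * ((s - 2)^2 + 9))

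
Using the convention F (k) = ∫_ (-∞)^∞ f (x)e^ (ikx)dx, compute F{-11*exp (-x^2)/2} -11*sqrt (pi)*exp (-k^2/4)/2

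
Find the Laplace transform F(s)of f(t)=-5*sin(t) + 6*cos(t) 6*s/(s^2 + 1)-5/(s^2 + 1)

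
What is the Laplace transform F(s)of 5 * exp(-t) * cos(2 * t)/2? 5 * (s+1)/(2 * ((s+1)^2+4))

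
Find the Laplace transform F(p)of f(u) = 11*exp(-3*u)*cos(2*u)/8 11*(p + 3)/(8*((p + 3)^2 + 4))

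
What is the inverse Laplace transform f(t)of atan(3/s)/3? sin(3 * t)/(3 * t)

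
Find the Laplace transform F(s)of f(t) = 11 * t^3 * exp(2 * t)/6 11/(s - 2)^4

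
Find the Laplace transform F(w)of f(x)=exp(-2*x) 1/(w + 2)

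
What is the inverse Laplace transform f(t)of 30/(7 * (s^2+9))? 10 * sin(3 * t)/7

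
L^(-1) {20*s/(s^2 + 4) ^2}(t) 5*t*sin(2*t) 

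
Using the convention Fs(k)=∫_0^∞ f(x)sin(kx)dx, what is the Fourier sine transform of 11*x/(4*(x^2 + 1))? 11*pi*exp(-k)/8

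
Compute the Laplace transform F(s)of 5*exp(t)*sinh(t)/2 5/(2*s*(s - 2))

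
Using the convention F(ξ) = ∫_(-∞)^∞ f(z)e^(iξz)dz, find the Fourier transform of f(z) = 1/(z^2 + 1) pi * exp(-Abs(ξ))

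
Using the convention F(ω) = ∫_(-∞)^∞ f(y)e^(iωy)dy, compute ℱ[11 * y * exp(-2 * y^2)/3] 11 * sqrt(2) * I * sqrt(pi) * ω * exp(-ω^2/8)/24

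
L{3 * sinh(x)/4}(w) 3/(4 * (w^2 - 1))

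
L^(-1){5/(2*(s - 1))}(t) 5*exp(t)/2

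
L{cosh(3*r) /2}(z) z/(2*(z^2 - 9) ) 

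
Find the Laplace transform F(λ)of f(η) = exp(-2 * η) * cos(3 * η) (λ+2)/((λ+2)^2+9)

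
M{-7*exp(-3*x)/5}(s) -7*gamma(s)/(5*3^s)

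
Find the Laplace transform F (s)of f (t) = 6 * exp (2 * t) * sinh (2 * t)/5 12/ (5 * s * (s - 4))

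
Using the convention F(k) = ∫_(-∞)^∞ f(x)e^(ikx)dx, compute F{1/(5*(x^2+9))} pi*exp(-3*Abs(k))/15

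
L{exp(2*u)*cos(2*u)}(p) (p - 2)/((p - 2)^2 + 4)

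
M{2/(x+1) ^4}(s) gamma(s)*gamma(4 - s) /3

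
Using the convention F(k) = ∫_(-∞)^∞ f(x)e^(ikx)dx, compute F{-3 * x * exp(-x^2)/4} -3 * I * sqrt(pi) * k * exp(-k^2/4)/8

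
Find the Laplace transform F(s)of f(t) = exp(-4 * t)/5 1/(5 * (s + 4))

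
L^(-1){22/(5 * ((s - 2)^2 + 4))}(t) 11 * exp(2 * t) * sin(2 * t)/5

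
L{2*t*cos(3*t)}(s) 2*(s^2 - 9)/(s^2 + 9)^2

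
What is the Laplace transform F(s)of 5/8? 5/(8*s)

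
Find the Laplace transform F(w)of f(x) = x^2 2/w^3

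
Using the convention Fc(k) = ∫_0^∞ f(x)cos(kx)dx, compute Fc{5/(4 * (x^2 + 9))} 5 * pi * exp(-3 * k)/24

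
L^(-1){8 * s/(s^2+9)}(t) 8 * cos(3 * t)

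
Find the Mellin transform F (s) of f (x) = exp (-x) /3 gamma (s) /3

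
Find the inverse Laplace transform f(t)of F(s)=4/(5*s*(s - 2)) 4*exp(t)*sinh(t)/5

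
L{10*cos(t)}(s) 10*s/(s^2+1)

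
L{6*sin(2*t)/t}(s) 6*atan(2/s)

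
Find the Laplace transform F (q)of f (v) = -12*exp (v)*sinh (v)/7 -12/ (7*q*(q - 2))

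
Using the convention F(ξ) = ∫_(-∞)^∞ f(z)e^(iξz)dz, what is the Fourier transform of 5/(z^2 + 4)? 5 * pi * exp(-2 * Abs(ξ))/2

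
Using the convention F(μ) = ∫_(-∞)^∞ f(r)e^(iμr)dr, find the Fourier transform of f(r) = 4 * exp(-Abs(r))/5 8/(5 * (μ^2 + 1))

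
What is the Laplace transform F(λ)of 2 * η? 2/λ^2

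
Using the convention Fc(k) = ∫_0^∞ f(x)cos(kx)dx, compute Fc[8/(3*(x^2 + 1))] 4*pi*exp(-k)/3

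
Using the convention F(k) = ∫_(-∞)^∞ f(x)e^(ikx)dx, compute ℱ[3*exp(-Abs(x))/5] 6/(5*(k^2 + 1))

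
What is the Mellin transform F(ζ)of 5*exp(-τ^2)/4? 5*gamma(ζ/2)/8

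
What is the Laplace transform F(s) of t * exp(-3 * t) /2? 1/(2 * (s + 3) ^2) 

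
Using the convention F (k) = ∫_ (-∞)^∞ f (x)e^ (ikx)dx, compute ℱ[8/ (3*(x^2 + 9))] 8*pi*exp (-3*Abs (k))/9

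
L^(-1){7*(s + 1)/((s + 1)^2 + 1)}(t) 7*exp(-t)*cos(t)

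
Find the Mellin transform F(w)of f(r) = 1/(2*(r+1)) pi*csc(pi*w)/2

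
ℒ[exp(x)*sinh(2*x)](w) 2/((w - 1)^2 - 4)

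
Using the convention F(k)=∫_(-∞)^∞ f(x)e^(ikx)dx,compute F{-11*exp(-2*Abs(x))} -44/(k^2 + 4)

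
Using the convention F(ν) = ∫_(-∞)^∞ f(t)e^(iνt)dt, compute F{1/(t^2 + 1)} pi * exp(-Abs(ν))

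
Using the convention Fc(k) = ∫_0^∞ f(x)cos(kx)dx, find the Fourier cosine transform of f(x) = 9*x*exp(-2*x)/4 9*(4 - k^2)/(4*(k^2 + 4)^2)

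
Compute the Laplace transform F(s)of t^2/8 1/(4*s^3)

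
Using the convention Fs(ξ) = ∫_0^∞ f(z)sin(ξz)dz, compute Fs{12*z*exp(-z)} 24*ξ/(ξ^2 + 1)^2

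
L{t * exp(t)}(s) (s - 1)^(-2)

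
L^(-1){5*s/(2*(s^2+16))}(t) 5*cos(4*t)/2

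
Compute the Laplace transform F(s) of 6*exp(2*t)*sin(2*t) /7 12/(7*((s - 2) ^2 + 4) ) 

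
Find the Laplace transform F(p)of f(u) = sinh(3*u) 3/(p^2 - 9)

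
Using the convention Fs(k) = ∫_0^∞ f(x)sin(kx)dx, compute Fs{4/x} 2*pi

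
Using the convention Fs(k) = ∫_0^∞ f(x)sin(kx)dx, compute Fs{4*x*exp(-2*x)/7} 16*k/(7*(k^2+4)^2)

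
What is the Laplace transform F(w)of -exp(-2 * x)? -1/(w + 2)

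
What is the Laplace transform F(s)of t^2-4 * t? 2/s^3-4/s^2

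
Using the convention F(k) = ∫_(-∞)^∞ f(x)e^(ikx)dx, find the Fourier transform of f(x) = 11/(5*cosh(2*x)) 11*pi/(10*cosh(pi*k/4))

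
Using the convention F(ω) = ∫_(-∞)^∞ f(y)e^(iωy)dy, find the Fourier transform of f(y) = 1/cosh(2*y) pi/(2*cosh(pi*ω/4))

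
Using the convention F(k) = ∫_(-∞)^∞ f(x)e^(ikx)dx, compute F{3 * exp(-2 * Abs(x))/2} 6/(k^2+4)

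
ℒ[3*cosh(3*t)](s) 3*s/(s^2-9)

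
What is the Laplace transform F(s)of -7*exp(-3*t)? -7/(s + 3)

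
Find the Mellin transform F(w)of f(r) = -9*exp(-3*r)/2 -3^(2 - w)*gamma(w)/2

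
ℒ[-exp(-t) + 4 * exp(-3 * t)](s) 4/(s + 3) - 1/(s + 1)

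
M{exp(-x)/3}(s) gamma(s)/3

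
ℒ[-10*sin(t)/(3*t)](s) -10*atan(1/s)/3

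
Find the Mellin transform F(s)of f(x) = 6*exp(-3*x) 6*gamma(s)/3^s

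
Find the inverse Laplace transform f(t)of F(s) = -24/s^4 -4*t^3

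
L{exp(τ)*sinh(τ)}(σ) 1/(σ*(σ - 2))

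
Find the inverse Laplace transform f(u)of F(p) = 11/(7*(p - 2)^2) 11*u*exp(2*u)/7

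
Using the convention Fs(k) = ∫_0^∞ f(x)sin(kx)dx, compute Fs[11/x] 11 * pi/2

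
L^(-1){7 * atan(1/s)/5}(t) 7 * sin(t)/(5 * t)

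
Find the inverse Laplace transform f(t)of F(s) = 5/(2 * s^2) 5 * t/2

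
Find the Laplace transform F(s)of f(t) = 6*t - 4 6/s^2 - 4/s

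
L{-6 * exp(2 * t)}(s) -6/(s - 2)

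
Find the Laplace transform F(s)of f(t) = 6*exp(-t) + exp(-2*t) 6/(s + 1) + 1/(s + 2)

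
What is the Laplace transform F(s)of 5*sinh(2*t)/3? 10/(3*(s^2-4))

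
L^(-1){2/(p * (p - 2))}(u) 2 * exp(u) * sinh(u)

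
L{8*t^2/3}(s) 16/(3*s^3)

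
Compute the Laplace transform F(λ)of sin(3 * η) 3/(λ^2 + 9)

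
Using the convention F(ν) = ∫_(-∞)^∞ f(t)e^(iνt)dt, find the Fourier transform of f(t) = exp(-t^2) sqrt(pi) * exp(-ν^2/4)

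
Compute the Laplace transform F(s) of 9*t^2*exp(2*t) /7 18/(7*(s - 2) ^3) 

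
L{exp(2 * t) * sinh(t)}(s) 1/((s - 2)^2 - 1)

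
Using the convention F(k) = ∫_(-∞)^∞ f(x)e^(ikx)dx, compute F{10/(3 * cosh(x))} 10 * pi/(3 * cosh(pi * k/2))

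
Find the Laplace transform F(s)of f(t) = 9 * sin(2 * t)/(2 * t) 9 * atan(2/s)/2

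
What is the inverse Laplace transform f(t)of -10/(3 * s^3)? -5 * t^2/3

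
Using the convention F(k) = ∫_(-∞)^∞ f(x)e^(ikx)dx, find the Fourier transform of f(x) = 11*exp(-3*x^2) 11*sqrt(3)*sqrt(pi)*exp(-k^2/12)/3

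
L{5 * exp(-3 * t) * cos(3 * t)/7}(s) 5 * (s + 3)/(7 * ((s + 3)^2 + 9))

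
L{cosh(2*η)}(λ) λ/(λ^2 - 4)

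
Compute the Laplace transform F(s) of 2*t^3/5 12/(5*s^4) 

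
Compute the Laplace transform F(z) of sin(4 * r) 4/(z^2 + 16) 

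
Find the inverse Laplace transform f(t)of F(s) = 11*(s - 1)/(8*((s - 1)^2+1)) 11*exp(t)*cos(t)/8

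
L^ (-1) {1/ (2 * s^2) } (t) t/2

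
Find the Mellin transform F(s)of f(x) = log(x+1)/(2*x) -pi*csc(pi*s)/(2*s - 2)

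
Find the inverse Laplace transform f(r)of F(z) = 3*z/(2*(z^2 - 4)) 3*cosh(2*r)/2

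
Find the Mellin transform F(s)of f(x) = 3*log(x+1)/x -3*pi*csc(pi*s)/(s - 1)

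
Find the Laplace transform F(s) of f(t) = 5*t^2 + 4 4/s + 10/s^3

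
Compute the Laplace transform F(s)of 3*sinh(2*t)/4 3/(2*(s^2 - 4))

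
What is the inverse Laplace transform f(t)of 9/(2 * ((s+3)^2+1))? 9 * exp(-3 * t) * sin(t)/2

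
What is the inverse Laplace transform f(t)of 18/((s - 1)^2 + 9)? 6*exp(t)*sin(3*t)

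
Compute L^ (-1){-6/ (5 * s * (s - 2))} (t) -6 * exp (t) * sinh (t)/5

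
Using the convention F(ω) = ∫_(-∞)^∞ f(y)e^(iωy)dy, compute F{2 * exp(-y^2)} 2 * sqrt(pi) * exp(-ω^2/4)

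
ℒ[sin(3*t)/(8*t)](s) atan(3/s)/8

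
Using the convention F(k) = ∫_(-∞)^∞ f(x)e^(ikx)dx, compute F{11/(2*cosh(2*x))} 11*pi/(4*cosh(pi*k/4))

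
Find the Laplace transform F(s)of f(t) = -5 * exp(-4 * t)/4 -5/(4 * s+16)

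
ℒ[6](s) 6/s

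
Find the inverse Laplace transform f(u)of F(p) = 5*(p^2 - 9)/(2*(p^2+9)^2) 5*u*cos(3*u)/2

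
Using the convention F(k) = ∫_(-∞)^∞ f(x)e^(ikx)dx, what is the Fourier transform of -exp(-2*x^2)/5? -sqrt(2)*sqrt(pi)*exp(-k^2/8)/10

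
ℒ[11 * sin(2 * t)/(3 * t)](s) 11 * atan(2/s)/3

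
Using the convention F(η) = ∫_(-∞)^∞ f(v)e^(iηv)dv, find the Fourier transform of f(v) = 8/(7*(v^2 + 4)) 4*pi*exp(-2*Abs(η))/7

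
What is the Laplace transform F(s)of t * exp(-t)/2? 1/(2 * (s + 1)^2)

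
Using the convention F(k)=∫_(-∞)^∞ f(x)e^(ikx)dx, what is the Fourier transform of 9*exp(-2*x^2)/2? 9*sqrt(2)*sqrt(pi)*exp(-k^2/8)/4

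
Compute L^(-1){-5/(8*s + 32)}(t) -5*exp(-4*t)/8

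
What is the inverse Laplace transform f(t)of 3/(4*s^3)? 3*t^2/8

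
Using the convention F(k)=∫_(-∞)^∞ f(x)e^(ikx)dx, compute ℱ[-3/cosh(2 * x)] -3 * pi/(2 * cosh(pi * k/4))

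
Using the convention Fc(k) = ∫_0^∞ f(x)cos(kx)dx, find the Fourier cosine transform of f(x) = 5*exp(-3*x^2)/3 5*sqrt(3)*sqrt(pi)*exp(-k^2/12)/18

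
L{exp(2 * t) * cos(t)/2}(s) (s - 2)/(2 * ((s - 2)^2+1))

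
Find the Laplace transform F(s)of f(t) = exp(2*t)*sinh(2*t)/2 1/(s*(s - 4))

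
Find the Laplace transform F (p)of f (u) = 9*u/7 9/ (7*p^2)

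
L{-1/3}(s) -1/(3 * s)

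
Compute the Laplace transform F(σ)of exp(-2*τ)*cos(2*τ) (σ + 2)/((σ + 2)^2 + 4)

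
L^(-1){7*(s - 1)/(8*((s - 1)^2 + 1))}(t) 7*exp(t)*cos(t)/8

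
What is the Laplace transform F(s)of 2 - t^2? 2/s - 2/s^3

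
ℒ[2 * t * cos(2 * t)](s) 2 * (s^2-4)/(s^2 + 4)^2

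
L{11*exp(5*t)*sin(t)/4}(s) 11/(4*((s - 5)^2 + 1))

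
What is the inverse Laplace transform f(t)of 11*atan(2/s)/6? 11*sin(2*t)/(6*t)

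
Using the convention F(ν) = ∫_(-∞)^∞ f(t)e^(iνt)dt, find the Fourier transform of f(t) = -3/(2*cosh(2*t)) -3*pi/(4*cosh(pi*ν/4))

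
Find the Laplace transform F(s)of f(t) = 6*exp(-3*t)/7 6/(7*(s + 3))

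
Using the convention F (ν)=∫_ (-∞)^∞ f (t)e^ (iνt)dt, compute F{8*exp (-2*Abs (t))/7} 32/ (7*(ν^2 + 4))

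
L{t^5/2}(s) 60/s^6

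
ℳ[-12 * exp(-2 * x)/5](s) -12 * gamma(s)/(5 * 2^s)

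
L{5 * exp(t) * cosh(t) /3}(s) 5 * (s - 1) /(3 * s * (s - 2) ) 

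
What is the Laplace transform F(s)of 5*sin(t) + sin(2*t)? 2/(s^2 + 4) + 5/(s^2 + 1)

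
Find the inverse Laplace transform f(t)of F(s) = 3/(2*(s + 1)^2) 3*t*exp(-t)/2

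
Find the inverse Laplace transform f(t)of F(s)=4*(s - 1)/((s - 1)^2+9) 4*exp(t)*cos(3*t)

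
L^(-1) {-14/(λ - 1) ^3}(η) -7 * η^2 * exp(η) 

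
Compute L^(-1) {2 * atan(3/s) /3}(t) 2 * sin(3 * t) /(3 * t) 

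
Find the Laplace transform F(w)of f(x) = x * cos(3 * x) (w^2 - 9)/(w^2 + 9)^2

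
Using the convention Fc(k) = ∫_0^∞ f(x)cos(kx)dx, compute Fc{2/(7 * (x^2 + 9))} pi * exp(-3 * k)/21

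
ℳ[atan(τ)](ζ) -pi * sec(pi * ζ/2)/(2 * ζ)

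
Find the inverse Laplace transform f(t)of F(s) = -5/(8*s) -5/8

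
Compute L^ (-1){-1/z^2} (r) -r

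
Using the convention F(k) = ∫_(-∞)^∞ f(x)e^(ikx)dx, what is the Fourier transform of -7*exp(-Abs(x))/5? -14/(5*k^2 + 5)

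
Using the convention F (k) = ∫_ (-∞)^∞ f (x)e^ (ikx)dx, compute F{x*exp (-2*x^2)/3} sqrt (2)*I*sqrt (pi)*k*exp (-k^2/8)/24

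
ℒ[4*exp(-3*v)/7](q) 4/(7*(q + 3))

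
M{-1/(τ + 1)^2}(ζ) pi*(ζ - 1)/sin(pi*ζ)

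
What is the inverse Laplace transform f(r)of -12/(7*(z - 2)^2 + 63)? -4*exp(2*r)*sin(3*r)/7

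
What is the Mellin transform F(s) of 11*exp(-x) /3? 11*gamma(s) /3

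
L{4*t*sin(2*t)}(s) 16*s/(s^2+4)^2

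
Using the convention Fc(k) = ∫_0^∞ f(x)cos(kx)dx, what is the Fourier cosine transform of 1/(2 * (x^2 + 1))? pi * exp(-k)/4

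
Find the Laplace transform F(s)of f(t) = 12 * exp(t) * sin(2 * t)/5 24/(5 * ((s - 1)^2+4))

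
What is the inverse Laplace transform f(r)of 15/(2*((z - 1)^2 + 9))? 5*exp(r)*sin(3*r)/2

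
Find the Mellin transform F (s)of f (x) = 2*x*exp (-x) 2*gamma (s + 1)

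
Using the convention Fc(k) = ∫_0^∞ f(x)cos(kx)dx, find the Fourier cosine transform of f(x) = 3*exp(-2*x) 6/(k^2 + 4)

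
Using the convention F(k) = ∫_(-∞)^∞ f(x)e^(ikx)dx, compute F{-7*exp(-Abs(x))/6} -7/(3*k^2 + 3)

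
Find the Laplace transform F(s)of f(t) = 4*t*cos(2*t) 4*(s^2 - 4)/(s^2 + 4)^2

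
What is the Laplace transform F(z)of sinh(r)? 1/(z^2 - 1)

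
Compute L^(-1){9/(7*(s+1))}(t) 9*exp(-t)/7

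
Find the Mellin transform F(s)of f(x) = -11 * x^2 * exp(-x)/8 -11 * gamma(s + 2)/8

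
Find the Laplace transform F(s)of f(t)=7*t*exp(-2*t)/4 7/(4*(s + 2)^2)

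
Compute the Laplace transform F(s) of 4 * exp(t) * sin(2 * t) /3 8/(3 * ((s - 1) ^2 + 4) ) 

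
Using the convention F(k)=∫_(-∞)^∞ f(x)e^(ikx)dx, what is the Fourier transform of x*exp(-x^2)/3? I*sqrt(pi)*k*exp(-k^2/4)/6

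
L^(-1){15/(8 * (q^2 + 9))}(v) 5 * sin(3 * v)/8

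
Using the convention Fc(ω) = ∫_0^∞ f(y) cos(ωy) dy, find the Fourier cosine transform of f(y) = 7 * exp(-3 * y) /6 7/(2 * (ω^2 + 9) ) 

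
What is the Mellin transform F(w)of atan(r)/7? -pi * sec(pi * w/2)/(14 * w)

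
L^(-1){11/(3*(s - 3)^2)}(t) 11*t*exp(3*t)/3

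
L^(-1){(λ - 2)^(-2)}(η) η * exp(2 * η)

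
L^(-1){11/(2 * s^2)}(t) 11 * t/2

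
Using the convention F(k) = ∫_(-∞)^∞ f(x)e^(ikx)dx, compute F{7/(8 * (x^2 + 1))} 7 * pi * exp(-Abs(k))/8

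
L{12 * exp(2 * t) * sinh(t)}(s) 12/((s - 2)^2-1)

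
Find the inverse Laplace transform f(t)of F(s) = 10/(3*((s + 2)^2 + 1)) 10*exp(-2*t)*sin(t)/3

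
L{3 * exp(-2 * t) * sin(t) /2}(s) 3/(2 * ((s + 2) ^2 + 1) ) 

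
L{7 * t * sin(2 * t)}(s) 28 * s/(s^2 + 4)^2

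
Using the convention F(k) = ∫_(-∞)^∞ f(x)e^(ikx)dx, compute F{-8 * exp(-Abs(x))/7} -16/(7 * k^2+7)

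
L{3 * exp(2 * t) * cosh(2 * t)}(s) 3 * (s - 2)/(s * (s - 4))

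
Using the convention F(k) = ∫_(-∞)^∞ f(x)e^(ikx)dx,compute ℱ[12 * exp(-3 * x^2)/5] 4 * sqrt(3) * sqrt(pi) * exp(-k^2/12)/5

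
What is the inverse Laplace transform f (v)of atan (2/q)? sin (2 * v)/v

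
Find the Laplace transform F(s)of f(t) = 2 2/s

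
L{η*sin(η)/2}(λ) λ/(λ^2 + 1)^2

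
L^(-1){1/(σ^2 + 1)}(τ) sin(τ)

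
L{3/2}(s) 3/(2*s)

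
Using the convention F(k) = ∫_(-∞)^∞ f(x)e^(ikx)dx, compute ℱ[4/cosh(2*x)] 2*pi/cosh(pi*k/4)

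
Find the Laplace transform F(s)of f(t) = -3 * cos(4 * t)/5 -3 * s/(5 * s^2 + 80)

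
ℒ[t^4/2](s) 12/s^5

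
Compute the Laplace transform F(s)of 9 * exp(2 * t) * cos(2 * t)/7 9 * (s - 2)/(7 * ((s - 2)^2 + 4))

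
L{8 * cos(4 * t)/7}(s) 8 * s/(7 * (s^2 + 16))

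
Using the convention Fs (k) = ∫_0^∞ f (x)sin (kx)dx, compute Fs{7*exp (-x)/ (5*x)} 7*atan (k)/5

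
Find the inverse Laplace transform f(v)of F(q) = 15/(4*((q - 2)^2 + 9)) 5*exp(2*v)*sin(3*v)/4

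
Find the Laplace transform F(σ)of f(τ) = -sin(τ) -1/(σ^2+1)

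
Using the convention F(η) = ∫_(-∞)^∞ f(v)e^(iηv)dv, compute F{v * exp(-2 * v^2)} sqrt(2) * I * sqrt(pi) * η * exp(-η^2/8)/8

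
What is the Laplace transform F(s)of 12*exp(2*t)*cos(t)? 12*(s - 2)/((s - 2)^2 + 1)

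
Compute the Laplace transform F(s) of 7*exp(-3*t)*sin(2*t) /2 7/((s + 3) ^2 + 4) 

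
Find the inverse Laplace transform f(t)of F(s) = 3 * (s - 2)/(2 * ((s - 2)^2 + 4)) 3 * exp(2 * t) * cos(2 * t)/2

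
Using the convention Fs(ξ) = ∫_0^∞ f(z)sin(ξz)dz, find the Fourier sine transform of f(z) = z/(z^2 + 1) pi*exp(-ξ)/2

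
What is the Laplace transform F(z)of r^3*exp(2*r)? 6/(z - 2)^4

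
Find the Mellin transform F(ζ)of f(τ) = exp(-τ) gamma(ζ)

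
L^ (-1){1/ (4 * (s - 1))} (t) exp (t)/4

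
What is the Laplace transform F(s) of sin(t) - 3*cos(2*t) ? 1/(s^2 + 1) - 3*s/(s^2 + 4) 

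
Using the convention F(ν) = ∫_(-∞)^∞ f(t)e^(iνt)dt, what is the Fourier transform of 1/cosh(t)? pi/cosh(pi*ν/2)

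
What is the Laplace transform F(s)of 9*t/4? 9/(4*s^2)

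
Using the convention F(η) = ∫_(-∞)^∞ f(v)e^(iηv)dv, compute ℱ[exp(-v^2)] sqrt(pi)*exp(-η^2/4)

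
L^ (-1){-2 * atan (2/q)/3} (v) -2 * sin (2 * v)/ (3 * v)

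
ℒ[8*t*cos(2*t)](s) 8*(s^2 - 4)/(s^2 + 4)^2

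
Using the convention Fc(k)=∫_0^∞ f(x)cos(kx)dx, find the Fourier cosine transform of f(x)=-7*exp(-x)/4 -7/(4*k^2+4)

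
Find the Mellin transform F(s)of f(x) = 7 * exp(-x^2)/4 7 * gamma(s/2)/8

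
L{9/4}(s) 9/(4*s)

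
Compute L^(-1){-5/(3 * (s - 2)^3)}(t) -5 * t^2 * exp(2 * t)/6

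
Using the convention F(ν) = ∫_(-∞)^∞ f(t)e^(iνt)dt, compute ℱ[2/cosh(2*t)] pi/cosh(pi*ν/4)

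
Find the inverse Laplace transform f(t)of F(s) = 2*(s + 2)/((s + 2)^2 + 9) 2*exp(-2*t)*cos(3*t)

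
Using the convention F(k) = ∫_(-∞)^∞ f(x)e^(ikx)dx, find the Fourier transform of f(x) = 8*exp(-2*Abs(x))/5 32/(5*(k^2 + 4))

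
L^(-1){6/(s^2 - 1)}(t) 6*sinh(t)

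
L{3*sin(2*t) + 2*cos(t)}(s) 2*s/(s^2 + 1) + 6/(s^2 + 4)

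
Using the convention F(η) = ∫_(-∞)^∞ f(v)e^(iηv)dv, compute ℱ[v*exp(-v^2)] I*sqrt(pi)*η*exp(-η^2/4)/2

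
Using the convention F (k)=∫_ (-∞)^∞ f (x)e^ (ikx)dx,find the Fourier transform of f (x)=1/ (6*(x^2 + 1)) pi*exp (-Abs (k))/6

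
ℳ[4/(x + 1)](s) 4*pi*csc(pi*s)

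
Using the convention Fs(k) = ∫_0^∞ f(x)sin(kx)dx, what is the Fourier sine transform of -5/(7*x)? -5*pi/14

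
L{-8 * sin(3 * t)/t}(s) -8 * atan(3/s)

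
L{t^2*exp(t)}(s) 2/(s - 1)^3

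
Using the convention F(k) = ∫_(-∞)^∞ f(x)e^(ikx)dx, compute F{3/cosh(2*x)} 3*pi/(2*cosh(pi*k/4))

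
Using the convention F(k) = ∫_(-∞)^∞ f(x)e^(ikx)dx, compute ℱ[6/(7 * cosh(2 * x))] 3 * pi/(7 * cosh(pi * k/4))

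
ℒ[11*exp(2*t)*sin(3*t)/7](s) 33/(7*((s - 2)^2+9))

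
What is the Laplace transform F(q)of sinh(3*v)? 3/(q^2 - 9)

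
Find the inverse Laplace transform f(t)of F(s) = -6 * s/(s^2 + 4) -6 * cos(2 * t)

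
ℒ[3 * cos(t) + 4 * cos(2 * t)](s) 4 * s/(s^2 + 4) + 3 * s/(s^2 + 1)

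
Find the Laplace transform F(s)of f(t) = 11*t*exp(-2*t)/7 11/(7*(s + 2)^2)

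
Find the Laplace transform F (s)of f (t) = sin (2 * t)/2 1/ (s^2 + 4)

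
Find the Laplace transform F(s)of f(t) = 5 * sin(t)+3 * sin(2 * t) 6/(s^2+4)+5/(s^2+1)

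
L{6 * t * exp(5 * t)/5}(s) 6/(5 * (s - 5)^2)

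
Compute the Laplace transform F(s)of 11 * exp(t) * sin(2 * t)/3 22/(3 * ((s - 1)^2 + 4))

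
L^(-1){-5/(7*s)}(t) -5/7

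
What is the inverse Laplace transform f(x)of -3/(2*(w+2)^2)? -3*x*exp(-2*x)/2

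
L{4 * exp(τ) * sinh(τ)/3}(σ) 4/(3 * σ * (σ - 2))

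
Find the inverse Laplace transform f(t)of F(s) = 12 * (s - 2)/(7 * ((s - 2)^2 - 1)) 12 * exp(2 * t) * cosh(t)/7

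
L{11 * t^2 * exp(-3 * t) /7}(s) 22/(7 * (s + 3) ^3) 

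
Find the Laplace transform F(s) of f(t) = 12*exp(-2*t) 12/(s + 2) 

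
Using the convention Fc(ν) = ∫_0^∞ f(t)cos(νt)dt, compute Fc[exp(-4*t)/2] 2/(ν^2 + 16)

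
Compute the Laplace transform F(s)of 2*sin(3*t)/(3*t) 2*atan(3/s)/3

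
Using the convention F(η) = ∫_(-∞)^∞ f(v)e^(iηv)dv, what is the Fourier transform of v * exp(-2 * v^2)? sqrt(2) * I * sqrt(pi) * η * exp(-η^2/8)/8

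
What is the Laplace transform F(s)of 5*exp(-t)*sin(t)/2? 5/(2*((s + 1)^2 + 1))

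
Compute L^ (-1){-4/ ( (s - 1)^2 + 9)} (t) -4 * exp (t) * sin (3 * t)/3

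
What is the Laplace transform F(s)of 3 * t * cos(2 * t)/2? 3 * (s^2 - 4)/(2 * (s^2 + 4)^2)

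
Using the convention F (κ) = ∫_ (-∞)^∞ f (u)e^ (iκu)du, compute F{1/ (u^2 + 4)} pi*exp (-2*Abs (κ))/2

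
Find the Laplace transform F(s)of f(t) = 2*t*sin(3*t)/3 4*s/(s^2 + 9)^2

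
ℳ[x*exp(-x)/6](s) gamma(s + 1)/6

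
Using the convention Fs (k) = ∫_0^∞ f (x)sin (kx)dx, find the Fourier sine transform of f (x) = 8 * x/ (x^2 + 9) 4 * pi * exp (-3 * k)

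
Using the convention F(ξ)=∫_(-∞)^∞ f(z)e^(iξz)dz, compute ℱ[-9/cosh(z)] -9*pi/cosh(pi*ξ/2)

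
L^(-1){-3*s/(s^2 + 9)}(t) -3*cos(3*t)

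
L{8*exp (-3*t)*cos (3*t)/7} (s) 8*(s + 3)/ (7*( (s + 3)^2 + 9))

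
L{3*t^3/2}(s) 9/s^4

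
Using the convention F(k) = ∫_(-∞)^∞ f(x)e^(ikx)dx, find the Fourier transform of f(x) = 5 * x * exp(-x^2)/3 5 * I * sqrt(pi) * k * exp(-k^2/4)/6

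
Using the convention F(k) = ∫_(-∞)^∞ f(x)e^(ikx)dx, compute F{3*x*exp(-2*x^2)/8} 3*sqrt(2)*I*sqrt(pi)*k*exp(-k^2/8)/64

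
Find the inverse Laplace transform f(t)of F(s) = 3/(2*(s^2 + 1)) 3*sin(t)/2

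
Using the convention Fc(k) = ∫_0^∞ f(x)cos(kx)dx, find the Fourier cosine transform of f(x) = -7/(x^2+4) -7*pi*exp(-2*k)/4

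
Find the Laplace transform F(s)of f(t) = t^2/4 1/(2*s^3)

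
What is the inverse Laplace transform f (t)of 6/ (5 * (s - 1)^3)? 3 * t^2 * exp (t)/5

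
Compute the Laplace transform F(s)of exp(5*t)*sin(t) 1/((s - 5)^2 + 1)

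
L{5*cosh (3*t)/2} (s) 5*s/ (2*(s^2-9))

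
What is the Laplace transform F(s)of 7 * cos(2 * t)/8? 7 * s/(8 * (s^2 + 4))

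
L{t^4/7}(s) 24/(7 * s^5)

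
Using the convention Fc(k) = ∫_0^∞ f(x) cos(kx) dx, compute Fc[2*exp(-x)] 2/(k^2+1) 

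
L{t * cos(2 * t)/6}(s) (s^2 - 4)/(6 * (s^2 + 4)^2)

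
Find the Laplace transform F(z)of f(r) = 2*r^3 12/z^4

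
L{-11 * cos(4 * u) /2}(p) -11 * p/(2 * p^2 + 32) 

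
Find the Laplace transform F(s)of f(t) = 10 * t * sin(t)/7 20 * s/(7 * (s^2 + 1)^2)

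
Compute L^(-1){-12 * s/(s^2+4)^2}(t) -3 * t * sin(2 * t)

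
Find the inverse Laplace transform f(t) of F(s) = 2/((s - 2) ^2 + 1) 2 * exp(2 * t) * sin(t) 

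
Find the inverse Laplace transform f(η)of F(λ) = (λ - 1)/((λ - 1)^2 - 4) exp(η)*cosh(2*η)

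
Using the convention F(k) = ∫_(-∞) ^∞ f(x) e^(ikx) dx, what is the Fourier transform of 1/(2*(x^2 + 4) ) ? pi*exp(-2*Abs(k) ) /4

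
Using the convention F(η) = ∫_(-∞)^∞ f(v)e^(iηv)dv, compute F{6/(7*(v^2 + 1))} 6*pi*exp(-Abs(η))/7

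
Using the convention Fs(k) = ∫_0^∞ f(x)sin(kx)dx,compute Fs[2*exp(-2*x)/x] 2*atan(k/2)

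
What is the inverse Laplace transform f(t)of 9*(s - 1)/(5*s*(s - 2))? 9*exp(t)*cosh(t)/5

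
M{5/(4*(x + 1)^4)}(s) 5*gamma(s)*gamma(4 - s)/24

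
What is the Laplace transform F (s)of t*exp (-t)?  (s + 1)^ (-2)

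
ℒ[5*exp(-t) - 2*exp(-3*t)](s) 5/(s + 1) - 2/(s + 3)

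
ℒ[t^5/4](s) 30/s^6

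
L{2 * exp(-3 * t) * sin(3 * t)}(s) 6/((s + 3)^2 + 9)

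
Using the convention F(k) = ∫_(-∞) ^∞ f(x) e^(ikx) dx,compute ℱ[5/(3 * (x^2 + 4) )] 5 * pi * exp(-2 * Abs(k) ) /6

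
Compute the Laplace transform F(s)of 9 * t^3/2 27/s^4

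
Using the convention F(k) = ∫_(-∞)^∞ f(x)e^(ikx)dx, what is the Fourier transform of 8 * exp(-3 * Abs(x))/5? 48/(5 * (k^2 + 9))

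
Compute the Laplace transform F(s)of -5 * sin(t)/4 -5/(4 * s^2 + 4)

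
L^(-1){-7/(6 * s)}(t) -7/6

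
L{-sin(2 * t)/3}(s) -2/(3 * s^2 + 12)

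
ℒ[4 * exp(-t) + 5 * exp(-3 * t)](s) 4/(s + 1) + 5/(s + 3)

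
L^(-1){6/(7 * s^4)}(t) t^3/7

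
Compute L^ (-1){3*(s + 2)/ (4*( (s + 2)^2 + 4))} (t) 3*exp (-2*t)*cos (2*t)/4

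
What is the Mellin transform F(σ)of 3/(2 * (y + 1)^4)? gamma(σ) * gamma(4 - σ)/4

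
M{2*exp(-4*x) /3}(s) 2^(1 - 2*s)*gamma(s) /3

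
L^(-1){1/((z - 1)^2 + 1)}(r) exp(r)*sin(r)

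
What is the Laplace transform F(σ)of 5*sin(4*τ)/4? 5/(σ^2+16)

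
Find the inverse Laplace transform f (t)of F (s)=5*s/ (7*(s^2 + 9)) 5*cos (3*t)/7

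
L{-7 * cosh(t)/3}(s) -7 * s/(3 * s^2 - 3)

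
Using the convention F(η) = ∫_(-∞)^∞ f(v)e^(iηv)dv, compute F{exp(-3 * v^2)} sqrt(3) * sqrt(pi) * exp(-η^2/12)/3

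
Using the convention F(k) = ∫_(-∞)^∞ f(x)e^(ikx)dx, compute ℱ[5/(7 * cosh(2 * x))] 5 * pi/(14 * cosh(pi * k/4))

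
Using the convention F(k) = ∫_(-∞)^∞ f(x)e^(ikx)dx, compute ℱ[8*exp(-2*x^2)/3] 4*sqrt(2)*sqrt(pi)*exp(-k^2/8)/3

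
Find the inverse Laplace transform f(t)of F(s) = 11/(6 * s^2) 11 * t/6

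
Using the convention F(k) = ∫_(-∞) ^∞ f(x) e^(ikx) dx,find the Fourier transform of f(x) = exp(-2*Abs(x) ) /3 4/(3*(k^2 + 4) ) 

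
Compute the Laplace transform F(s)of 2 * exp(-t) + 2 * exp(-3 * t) 2/(s + 1) + 2/(s + 3)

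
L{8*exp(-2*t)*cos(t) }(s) 8*(s+2) /((s+2) ^2+1) 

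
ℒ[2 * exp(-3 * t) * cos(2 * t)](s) 2 * (s + 3) /((s + 3) ^2 + 4) 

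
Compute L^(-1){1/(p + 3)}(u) exp(-3 * u)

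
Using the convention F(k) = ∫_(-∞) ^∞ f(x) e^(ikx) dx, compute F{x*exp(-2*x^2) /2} sqrt(2)*I*sqrt(pi)*k*exp(-k^2/8) /16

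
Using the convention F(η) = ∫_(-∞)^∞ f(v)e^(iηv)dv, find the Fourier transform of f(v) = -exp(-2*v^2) -sqrt(2)*sqrt(pi)*exp(-η^2/8)/2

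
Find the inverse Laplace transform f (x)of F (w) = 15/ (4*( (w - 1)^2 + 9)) 5*exp (x)*sin (3*x)/4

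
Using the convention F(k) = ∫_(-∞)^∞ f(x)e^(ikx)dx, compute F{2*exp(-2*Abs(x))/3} 8/(3*(k^2 + 4))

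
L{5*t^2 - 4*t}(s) 10/s^3 - 4/s^2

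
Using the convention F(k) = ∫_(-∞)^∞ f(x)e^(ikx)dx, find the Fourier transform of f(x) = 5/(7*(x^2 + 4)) 5*pi*exp(-2*Abs(k))/14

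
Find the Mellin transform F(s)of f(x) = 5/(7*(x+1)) 5*pi*csc(pi*s)/7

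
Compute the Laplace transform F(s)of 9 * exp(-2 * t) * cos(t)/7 9 * (s + 2)/(7 * ((s + 2)^2 + 1))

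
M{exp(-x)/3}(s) gamma(s)/3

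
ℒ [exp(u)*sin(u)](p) 1/((p - 1)^2 + 1)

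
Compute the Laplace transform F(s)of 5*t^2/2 5/s^3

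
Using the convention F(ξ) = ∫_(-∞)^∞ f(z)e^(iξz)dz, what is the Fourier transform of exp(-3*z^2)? sqrt(3)*sqrt(pi)*exp(-ξ^2/12)/3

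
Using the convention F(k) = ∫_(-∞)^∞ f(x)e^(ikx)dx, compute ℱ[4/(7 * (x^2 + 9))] 4 * pi * exp(-3 * Abs(k))/21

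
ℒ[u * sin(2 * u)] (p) 4 * p/(p^2 + 4)^2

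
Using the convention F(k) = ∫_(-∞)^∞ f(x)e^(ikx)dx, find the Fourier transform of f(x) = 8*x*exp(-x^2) 4*I*sqrt(pi)*k*exp(-k^2/4)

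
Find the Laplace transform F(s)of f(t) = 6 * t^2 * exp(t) 12/(s - 1)^3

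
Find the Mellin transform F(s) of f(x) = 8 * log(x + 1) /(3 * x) -8 * pi * csc(pi * s) /(3 * s - 3) 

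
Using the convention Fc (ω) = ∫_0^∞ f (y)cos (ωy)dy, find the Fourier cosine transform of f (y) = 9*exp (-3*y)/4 27/ (4*(ω^2 + 9))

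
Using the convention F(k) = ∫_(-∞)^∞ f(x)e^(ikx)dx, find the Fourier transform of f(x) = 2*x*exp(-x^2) I*sqrt(pi)*k*exp(-k^2/4)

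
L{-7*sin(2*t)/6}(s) -7/(3*s^2 + 12)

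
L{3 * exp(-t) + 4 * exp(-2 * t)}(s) 3/(s + 1) + 4/(s + 2)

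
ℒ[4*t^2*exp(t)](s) 8/(s - 1)^3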